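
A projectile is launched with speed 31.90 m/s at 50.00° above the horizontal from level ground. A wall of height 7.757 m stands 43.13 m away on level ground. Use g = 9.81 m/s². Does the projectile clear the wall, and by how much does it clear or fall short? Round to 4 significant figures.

v_x = 31.90 cos 50.00° = 20.505 m/s; v_y0 = 31.90 sin 50.00° = 24.437 m/s.
Time to reach the wall: t = 43.13 / 20.505 = 2.1034 s.
Height at that point: y = 24.437×2.1034 − 4.905×2.1034² = 29.700 m.
That is 29.700 − 7.757 = 21.94 m above the top of the wall, so the projectile clears it.

Yes — it clears the wall by 21.94 m.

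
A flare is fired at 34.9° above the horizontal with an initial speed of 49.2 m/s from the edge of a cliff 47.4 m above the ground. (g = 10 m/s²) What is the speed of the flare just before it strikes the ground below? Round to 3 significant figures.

58.0 m/s

v_x = 49.2 cos 34.9° = 40.35 m/s is unchanged throughout.
For the vertical component, v_y² = v_y0² + 2 g h = (28.15)² + 2×10×47.4 = 1740, so |v_y| = 41.71 m/s.
Impact speed = √(v_x² + v_y²) = √(1628 + 1740) = 58.0 m/s.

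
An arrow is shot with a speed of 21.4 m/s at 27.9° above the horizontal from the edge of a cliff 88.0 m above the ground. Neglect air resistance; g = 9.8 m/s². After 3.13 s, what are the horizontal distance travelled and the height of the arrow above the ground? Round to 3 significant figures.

x = 59.2 m, y = 71.3 m

v_x = 21.4 cos 27.9° = 18.91 m/s; v_y0 = 21.4 sin 27.9° = 10.01 m/s.
x = v_x t = 18.91 × 3.13 = 59.2 m.
y = 88.0 + v_y0 t − ½ g t² = 71.3 m.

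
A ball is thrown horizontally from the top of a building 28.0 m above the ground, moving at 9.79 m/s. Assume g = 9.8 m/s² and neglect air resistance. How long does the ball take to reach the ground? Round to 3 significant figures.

2.39 s

The horizontal speed doesn't affect the fall. With v_y0 = 0, h = ½ g t².
t = √(2 × 28.0 / 9.8) = √5.714 = 2.39 s.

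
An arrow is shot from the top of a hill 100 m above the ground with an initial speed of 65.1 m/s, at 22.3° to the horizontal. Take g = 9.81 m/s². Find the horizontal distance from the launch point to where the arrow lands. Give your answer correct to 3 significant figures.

Components: v_x = 65.1 cos 22.3° = 60.23 m/s, v_y = 65.1 sin 22.3° = 24.70 m/s.
Vertical: 0 = 100 + 24.70 t − ½(9.81) t² ⇒ 4.905 t² − 24.70 t − 100 = 0.
t = [24.70 + √(610.1 + 1962)] / 9.810 = 7.688 s.
Horizontal: R = v_x · t = 60.23 × 7.688 = 463 m.

463 m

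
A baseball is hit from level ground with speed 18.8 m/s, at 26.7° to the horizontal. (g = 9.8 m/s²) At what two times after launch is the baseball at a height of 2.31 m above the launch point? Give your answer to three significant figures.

0.341 s and 1.38 s

v_y0 = 18.8 sin 26.7° = 8.447 m/s.
Set y = v_y0 t − ½ g t² = 2.31: 4.900 t² − 8.447 t + 2.31 = 0.
t = [8.447 ± √(71.35 − 45.28)] / 9.8 = (8.447 ± 5.106) / 9.8, giving t = 0.341 s or t = 1.38 s.
So the baseball is at 2.31 m at t = 0.341 s (rising) and t = 1.38 s (falling).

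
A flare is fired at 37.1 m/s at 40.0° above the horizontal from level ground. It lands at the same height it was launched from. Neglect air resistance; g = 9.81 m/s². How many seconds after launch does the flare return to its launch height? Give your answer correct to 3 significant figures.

4.86 s

Vertical component: v_y = 37.1 sin 40.0° = 23.85 m/s.
For a projectile landing at launch height, time of flight is t = 2 v_y / g = 2 × 23.85 / 9.81 = 4.86 s.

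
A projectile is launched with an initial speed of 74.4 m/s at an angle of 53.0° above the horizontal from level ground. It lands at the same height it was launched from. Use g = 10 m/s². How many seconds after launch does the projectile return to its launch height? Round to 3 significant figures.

11.9 s

Vertical component: v_y = 74.4 sin 53.0° = 59.42 m/s.
For a projectile landing at launch height, time of flight is t = 2 v_y / g = 2 × 59.42 / 10 = 11.9 s.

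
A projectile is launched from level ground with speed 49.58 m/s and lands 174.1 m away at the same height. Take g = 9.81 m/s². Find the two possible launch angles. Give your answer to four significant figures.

Level-ground range: R = v₀² sin(2θ)/g ⇒ sin 2θ = R g / v₀² = 174.1×9.81/49.58² = 0.6948.
2θ = arcsin(0.6948) = 44.011° or 180° − 44.011° = 135.989°.
So θ = 22.01° or θ = 67.99°.

22.01° and 67.99°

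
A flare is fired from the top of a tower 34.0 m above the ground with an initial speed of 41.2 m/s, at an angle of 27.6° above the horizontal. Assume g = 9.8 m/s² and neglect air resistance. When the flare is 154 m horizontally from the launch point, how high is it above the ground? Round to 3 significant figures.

27.3 m

v_x = 41.2 cos 27.6° = 36.51 m/s, v_y0 = 41.2 sin 27.6° = 19.09 m/s.
Time to reach x = 154 m: t = x / v_x = 154 / 36.51 = 4.218 s.
y = 34.0 + v_y0 t − ½ g t² = 34.0 + 19.09×4.218 − 4.900×4.218² = 27.3 m.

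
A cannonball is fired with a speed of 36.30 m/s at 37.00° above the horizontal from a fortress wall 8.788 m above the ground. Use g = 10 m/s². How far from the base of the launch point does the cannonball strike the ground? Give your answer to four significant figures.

137.4 m

Components: v_x = 36.30 cos 37.00° = 28.990 m/s, v_y = 36.30 sin 37.00° = 21.846 m/s.
Vertical: 0 = 8.788 + 21.846 t − ½(10) t² ⇒ 5.000 t² − 21.846 t − 8.788 = 0.
t = [21.846 + √(477.25 + 175.76)] / 10.00 = 4.7400 s.
Horizontal: R = v_x · t = 28.990 × 4.7400 = 137.4 m.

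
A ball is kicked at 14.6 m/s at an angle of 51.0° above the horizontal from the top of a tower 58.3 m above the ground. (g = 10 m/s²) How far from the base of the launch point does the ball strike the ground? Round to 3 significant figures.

Components: v_x = 14.6 cos 51.0° = 9.188 m/s, v_y = 14.6 sin 51.0° = 11.35 m/s.
Vertical: 0 = 58.3 + 11.35 t − ½(10) t² ⇒ 5.000 t² − 11.35 t − 58.3 = 0.
t = [11.35 + √(128.8 + 1166)] / 10.00 = 4.733 s.
Horizontal: R = v_x · t = 9.188 × 4.733 = 43.5 m.

43.5 m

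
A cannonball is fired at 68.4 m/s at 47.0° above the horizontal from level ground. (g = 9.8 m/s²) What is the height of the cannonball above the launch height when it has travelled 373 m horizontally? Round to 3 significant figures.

v_x = 68.4 cos 47.0° = 46.65 m/s, v_y0 = 68.4 sin 47.0° = 50.02 m/s.
Time to reach x = 373 m: t = x / v_x = 373 / 46.65 = 7.996 s.
y = v_y0 t − ½ g t² = 50.02×7.996 − 4.900×7.996² = 86.7 m.

86.7 m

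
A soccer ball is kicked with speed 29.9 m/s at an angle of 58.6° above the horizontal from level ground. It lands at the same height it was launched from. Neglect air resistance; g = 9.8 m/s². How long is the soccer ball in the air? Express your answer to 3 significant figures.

5.21 s

Vertical component: v_y = 29.9 sin 58.6° = 25.52 m/s.
For a projectile landing at launch height, time of flight is t = 2 v_y / g = 2 × 25.52 / 9.8 = 5.21 s.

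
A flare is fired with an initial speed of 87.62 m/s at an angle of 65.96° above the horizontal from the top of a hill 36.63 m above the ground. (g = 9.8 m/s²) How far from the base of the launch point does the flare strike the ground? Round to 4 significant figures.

598.8 m

Components: v_x = 87.62 cos 65.96° = 35.694 m/s, v_y = 87.62 sin 65.96° = 80.020 m/s.
Vertical: 0 = 36.63 + 80.020 t − ½(9.8) t² ⇒ 4.900 t² − 80.020 t − 36.63 = 0.
t = [80.020 + √(6403.2 + 717.95)] / 9.800 = 16.776 s.
Horizontal: R = v_x · t = 35.694 × 16.776 = 598.8 m.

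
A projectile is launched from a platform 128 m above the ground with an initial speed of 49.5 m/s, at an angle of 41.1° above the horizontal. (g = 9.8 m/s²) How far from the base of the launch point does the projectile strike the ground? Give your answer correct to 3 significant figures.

351 m

Components: v_x = 49.5 cos 41.1° = 37.30 m/s, v_y = 49.5 sin 41.1° = 32.54 m/s.
Vertical: 0 = 128 + 32.54 t − ½(9.8) t² ⇒ 4.900 t² − 32.54 t − 128 = 0.
t = [32.54 + √(1059 + 2509)] / 9.800 = 9.416 s.
Horizontal: R = v_x · t = 37.30 × 9.416 = 351 m.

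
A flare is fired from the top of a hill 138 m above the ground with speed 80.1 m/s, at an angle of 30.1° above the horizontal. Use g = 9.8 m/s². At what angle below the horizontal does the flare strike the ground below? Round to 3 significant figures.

43.5°

v_x = 80.1 cos 30.1° = 69.30 m/s.
At impact |v_y| = √(v_y0² + 2 g h) = √(40.17² + 2×9.8×138) = 65.71 m/s.
Angle below horizontal = arctan(|v_y| / v_x) = arctan(65.71 / 69.30) = 43.5°.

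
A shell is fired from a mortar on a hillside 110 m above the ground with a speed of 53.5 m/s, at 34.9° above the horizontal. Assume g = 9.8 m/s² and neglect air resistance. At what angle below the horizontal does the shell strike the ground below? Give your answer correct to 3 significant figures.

51.7°

v_x = 53.5 cos 34.9° = 43.88 m/s.
At impact |v_y| = √(v_y0² + 2 g h) = √(30.61² + 2×9.8×110) = 55.61 m/s.
Angle below horizontal = arctan(|v_y| / v_x) = arctan(55.61 / 43.88) = 51.7°.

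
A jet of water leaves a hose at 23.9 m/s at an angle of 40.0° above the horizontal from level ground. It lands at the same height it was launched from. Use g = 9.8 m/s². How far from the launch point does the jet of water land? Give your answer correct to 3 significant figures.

57.4 m

Components: v_x = 23.9 cos 40.0° = 18.31 m/s, v_y = 23.9 sin 40.0° = 15.36 m/s.
Time of flight (same landing height): t = 2 v_y / g = 2 × 15.36 / 9.8 = 3.135 s.
Range: R = v_x · t = 18.31 × 3.135 = 57.4 m.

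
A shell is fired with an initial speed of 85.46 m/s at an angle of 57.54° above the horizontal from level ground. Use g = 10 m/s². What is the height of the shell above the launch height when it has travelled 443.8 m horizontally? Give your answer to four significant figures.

229.6 m

v_x = 85.46 cos 57.54° = 45.867 m/s, v_y0 = 85.46 sin 57.54° = 72.108 m/s.
Time to reach x = 443.8 m: t = x / v_x = 443.8 / 45.867 = 9.6758 s.
y = v_y0 t − ½ g t² = 72.108×9.6758 − 5.000×9.6758² = 229.6 m.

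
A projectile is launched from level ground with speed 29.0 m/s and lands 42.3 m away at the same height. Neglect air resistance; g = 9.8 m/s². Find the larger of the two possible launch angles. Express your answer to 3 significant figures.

75.2°

Level-ground range: R = v₀² sin(2θ)/g ⇒ sin 2θ = R g / v₀² = 42.3×9.8/29.0² = 0.4929.
2θ = arcsin(0.4929) = 29.53° or 180° − 29.53° = 150.47°.
So θ = 14.8° or θ = 75.2°.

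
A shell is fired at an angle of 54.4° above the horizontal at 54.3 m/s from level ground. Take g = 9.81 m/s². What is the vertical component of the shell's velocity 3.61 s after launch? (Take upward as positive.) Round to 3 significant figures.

Initial vertical component: v_y0 = 54.3 sin 54.4° = 44.15 m/s.
v_y(t) = v_y0 − g t = 44.15 − 9.81 × 3.61 = 8.74 m/s.

8.74 m/s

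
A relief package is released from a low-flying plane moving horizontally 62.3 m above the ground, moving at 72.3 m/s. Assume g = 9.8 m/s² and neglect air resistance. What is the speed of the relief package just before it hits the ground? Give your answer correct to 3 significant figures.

80.3 m/s

Fall time: t = √(2 × 62.3 / 9.8) = 3.566 s.
At impact: v_x = 72.3 m/s (unchanged), v_y = g t = 9.8 × 3.566 = 34.95 m/s.
Speed = √(v_x² + v_y²) = √(5227 + 1222) = 80.3 m/s.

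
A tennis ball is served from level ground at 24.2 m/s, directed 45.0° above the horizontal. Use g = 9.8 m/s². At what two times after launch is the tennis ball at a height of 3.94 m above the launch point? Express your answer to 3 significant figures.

v_y0 = 24.2 sin 45.0° = 17.11 m/s.
Set y = v_y0 t − ½ g t² = 3.94: 4.900 t² − 17.11 t + 3.94 = 0.
t = [17.11 ± √(292.8 − 77.22)] / 9.8 = (17.11 ± 14.68) / 9.8, giving t = 0.248 s or t = 3.24 s.
So the tennis ball is at 3.94 m at t = 0.248 s (rising) and t = 3.24 s (falling).

0.248 s and 3.24 s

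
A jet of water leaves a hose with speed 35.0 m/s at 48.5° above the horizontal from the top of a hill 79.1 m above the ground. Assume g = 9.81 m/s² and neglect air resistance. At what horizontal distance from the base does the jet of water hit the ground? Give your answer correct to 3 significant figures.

Components: v_x = 35.0 cos 48.5° = 23.19 m/s, v_y = 35.0 sin 48.5° = 26.21 m/s.
Vertical: 0 = 79.1 + 26.21 t − ½(9.81) t² ⇒ 4.905 t² − 26.21 t − 79.1 = 0.
t = [26.21 + √(687.0 + 1552)] / 9.810 = 7.495 s.
Horizontal: R = v_x · t = 23.19 × 7.495 = 174 m.

174 m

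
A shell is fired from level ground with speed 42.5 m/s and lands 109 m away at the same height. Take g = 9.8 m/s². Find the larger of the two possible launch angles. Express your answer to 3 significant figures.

Level-ground range: R = v₀² sin(2θ)/g ⇒ sin 2θ = R g / v₀² = 109×9.8/42.5² = 0.5914.
2θ = arcsin(0.5914) = 36.26° or 180° − 36.26° = 143.74°.
So θ = 18.1° or θ = 71.9°.

71.9°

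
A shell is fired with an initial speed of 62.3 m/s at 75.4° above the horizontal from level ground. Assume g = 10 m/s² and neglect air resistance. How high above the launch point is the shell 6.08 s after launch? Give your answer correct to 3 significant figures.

182 m

v_y0 = 62.3 sin 75.4° = 60.29 m/s.
y(t) = v_y0 t − ½ g t² = 60.29×6.08 − 5.000×6.08² = 182 m.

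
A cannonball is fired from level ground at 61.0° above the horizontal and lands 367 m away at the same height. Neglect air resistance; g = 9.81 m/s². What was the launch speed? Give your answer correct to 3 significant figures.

65.2 m/s

On level ground, R = v₀² sin(2θ) / g, so v₀ = √(R g / sin 2θ).
sin(2 × 61.0°) = 0.8480.
v₀ = √(367 × 9.81 / 0.8480) = √4246 = 65.2 m/s.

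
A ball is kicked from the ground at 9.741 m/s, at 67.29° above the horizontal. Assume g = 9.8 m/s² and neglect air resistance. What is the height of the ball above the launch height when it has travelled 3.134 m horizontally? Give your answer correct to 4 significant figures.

4.085 m

v_x = 9.741 cos 67.29° = 3.7607 m/s, v_y0 = 9.741 sin 67.29° = 8.9858 m/s.
Time to reach x = 3.134 m: t = x / v_x = 3.134 / 3.7607 = 0.83336 s.
y = v_y0 t − ½ g t² = 8.9858×0.83336 − 4.900×0.83336² = 4.085 m.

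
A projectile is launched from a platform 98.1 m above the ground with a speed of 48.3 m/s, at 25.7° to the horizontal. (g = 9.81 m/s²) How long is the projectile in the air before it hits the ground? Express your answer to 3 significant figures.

Vertical component: v_y = 48.3 sin 25.7° = 20.95 m/s.
Taking up as positive with launch at y = 98.1 m, landing at y = 0: 0 = 98.1 + 20.95 t − ½(9.81) t².
Solving 4.905 t² − 20.95 t − 98.1 = 0 gives t = [20.95 + √(20.95² + 4·4.905·98.1)] / 9.810 = 7.09 s.

7.09 s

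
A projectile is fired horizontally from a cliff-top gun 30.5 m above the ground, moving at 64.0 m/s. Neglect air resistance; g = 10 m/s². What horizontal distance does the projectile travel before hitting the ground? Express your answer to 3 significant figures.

Initial vertical velocity is zero, so the fall time comes from h = ½ g t²: t = √(2 × 30.5 / 10) = 2.470 s.
Horizontal motion is uniform at 64.0 m/s, so x = 64.0 × 2.470 = 158 m.

158 m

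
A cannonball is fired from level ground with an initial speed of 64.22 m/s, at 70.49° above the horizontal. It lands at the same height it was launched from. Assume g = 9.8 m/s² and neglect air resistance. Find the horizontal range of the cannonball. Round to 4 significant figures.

Components: v_x = 64.22 cos 70.49° = 21.448 m/s, v_y = 64.22 sin 70.49° = 60.533 m/s.
Time of flight (same landing height): t = 2 v_y / g = 2 × 60.533 / 9.8 = 12.354 s.
Range: R = v_x · t = 21.448 × 12.354 = 265.0 m.

265.0 m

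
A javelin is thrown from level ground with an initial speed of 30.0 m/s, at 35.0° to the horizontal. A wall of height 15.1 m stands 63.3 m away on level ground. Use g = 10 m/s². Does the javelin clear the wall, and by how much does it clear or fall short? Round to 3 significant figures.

No — it falls 3.95 m short of clearing the wall.

v_x = 30.0 cos 35.0° = 24.57 m/s; v_y0 = 30.0 sin 35.0° = 17.21 m/s.
Time to reach the wall: t = 63.3 / 24.57 = 2.576 s.
Height at that point: y = 17.21×2.576 − 5.000×2.576² = 11.15 m.
That is 15.1 − 11.15 = 3.95 m below the top of the wall, so the javelin does not clear it.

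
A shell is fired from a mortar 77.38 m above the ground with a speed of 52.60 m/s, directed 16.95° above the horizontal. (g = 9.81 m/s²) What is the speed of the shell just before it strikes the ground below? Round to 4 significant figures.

v_x = 52.60 cos 16.95° = 50.315 m/s is unchanged throughout.
For the vertical component, v_y² = v_y0² + 2 g h = (15.335)² + 2×9.81×77.38 = 1753.4, so |v_y| = 41.874 m/s.
Impact speed = √(v_x² + v_y²) = √(2531.6 + 1753.4) = 65.46 m/s.

65.46 m/s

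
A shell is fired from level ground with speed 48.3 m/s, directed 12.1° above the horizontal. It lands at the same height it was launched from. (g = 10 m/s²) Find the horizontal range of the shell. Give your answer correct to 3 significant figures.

Components: v_x = 48.3 cos 12.1° = 47.23 m/s, v_y = 48.3 sin 12.1° = 10.12 m/s.
Time of flight (same landing height): t = 2 v_y / g = 2 × 10.12 / 10 = 2.024 s.
Range: R = v_x · t = 47.23 × 2.024 = 95.6 m.

95.6 m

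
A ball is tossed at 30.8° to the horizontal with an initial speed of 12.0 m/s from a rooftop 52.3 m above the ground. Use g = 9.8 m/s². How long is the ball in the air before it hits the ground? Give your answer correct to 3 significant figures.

3.95 s

Vertical component: v_y = 12.0 sin 30.8° = 6.145 m/s.
Taking up as positive with launch at y = 52.3 m, landing at y = 0: 0 = 52.3 + 6.145 t − ½(9.8) t².
Solving 4.900 t² − 6.145 t − 52.3 = 0 gives t = [6.145 + √(6.145² + 4·4.900·52.3)] / 9.800 = 3.95 s.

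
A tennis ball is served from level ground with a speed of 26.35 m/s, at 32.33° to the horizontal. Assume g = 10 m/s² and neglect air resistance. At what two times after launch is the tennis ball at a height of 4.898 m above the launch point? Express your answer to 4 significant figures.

0.4061 s and 2.412 s

v_y0 = 26.35 sin 32.33° = 14.092 m/s.
Set y = v_y0 t − ½ g t² = 4.898: 5.000 t² − 14.092 t + 4.898 = 0.
t = [14.092 ± √(198.58 − 97.960)] / 10 = (14.092 ± 10.031) / 10, giving t = 0.4061 s or t = 2.412 s.
So the tennis ball is at 4.898 m at t = 0.4061 s (rising) and t = 2.412 s (falling).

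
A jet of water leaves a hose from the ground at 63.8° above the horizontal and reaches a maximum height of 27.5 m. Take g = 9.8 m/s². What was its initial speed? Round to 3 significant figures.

25.9 m/s

At maximum height v_y = 0, so (v₀ sin θ)² = 2 g H.
v₀ sin 63.8° = √(2 × 9.8 × 27.5) = 23.22 m/s.
v₀ = 23.22 / sin 63.8° = 23.22 / 0.8973 = 25.9 m/s.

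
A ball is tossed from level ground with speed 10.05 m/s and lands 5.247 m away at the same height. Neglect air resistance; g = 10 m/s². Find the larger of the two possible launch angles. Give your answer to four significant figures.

Level-ground range: R = v₀² sin(2θ)/g ⇒ sin 2θ = R g / v₀² = 5.247×10/10.05² = 0.5195.
2θ = arcsin(0.5195) = 31.299° or 180° − 31.299° = 148.701°.
So θ = 15.65° or θ = 74.35°.

74.35°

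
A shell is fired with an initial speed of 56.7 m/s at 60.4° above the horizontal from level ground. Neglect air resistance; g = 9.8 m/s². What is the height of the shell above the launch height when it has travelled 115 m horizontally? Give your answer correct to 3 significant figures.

120 m

v_x = 56.7 cos 60.4° = 28.01 m/s, v_y0 = 56.7 sin 60.4° = 49.30 m/s.
Time to reach x = 115 m: t = x / v_x = 115 / 28.01 = 4.106 s.
y = v_y0 t − ½ g t² = 49.30×4.106 − 4.900×4.106² = 120 m.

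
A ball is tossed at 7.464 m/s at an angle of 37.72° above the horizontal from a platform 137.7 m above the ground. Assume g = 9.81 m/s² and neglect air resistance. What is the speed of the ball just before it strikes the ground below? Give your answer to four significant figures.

52.51 m/s

v_x = 7.464 cos 37.72° = 5.9041 m/s is unchanged throughout.
For the vertical component, v_y² = v_y0² + 2 g h = (4.5665)² + 2×9.81×137.7 = 2722.5, so |v_y| = 52.178 m/s.
Impact speed = √(v_x² + v_y²) = √(34.858 + 2722.5) = 52.51 m/s.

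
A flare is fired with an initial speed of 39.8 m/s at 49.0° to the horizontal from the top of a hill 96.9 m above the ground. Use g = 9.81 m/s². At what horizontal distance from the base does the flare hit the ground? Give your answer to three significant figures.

221 m

Components: v_x = 39.8 cos 49.0° = 26.11 m/s, v_y = 39.8 sin 49.0° = 30.04 m/s.
Vertical: 0 = 96.9 + 30.04 t − ½(9.81) t² ⇒ 4.905 t² − 30.04 t − 96.9 = 0.
t = [30.04 + √(902.4 + 1901)] / 9.810 = 8.459 s.
Horizontal: R = v_x · t = 26.11 × 8.459 = 221 m.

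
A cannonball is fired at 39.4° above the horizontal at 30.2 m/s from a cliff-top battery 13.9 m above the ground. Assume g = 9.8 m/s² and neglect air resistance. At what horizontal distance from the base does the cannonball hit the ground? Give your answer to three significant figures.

Components: v_x = 30.2 cos 39.4° = 23.34 m/s, v_y = 30.2 sin 39.4° = 19.17 m/s.
Vertical: 0 = 13.9 + 19.17 t − ½(9.8) t² ⇒ 4.900 t² − 19.17 t − 13.9 = 0.
t = [19.17 + √(367.5 + 272.4)] / 9.800 = 4.537 s.
Horizontal: R = v_x · t = 23.34 × 4.537 = 106 m.

106 m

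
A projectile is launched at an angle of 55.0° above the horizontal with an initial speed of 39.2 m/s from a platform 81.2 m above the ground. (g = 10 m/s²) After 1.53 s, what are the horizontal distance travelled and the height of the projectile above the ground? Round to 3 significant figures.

x = 34.4 m, y = 119 m

v_x = 39.2 cos 55.0° = 22.48 m/s; v_y0 = 39.2 sin 55.0° = 32.11 m/s.
x = v_x t = 22.48 × 1.53 = 34.4 m.
y = 81.2 + v_y0 t − ½ g t² = 119 m.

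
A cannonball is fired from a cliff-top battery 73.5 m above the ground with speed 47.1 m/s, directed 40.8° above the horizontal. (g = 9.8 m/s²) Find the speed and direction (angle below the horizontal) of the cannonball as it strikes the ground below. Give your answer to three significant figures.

v_x = 47.1 cos 40.8° = 35.65 m/s (constant).
|v_y| at impact = √((30.78)² + 2×9.8×73.5) = 48.87 m/s.
Speed = √(35.65² + 48.87²) = 60.5 m/s; angle = arctan(48.87/35.65) = 53.9° below horizontal.

60.5 m/s at 53.9° below the horizontal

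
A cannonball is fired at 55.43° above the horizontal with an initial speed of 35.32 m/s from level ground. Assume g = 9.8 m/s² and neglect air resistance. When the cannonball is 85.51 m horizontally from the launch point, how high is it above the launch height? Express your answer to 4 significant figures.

34.89 m

v_x = 35.32 cos 55.43° = 20.041 m/s, v_y0 = 35.32 sin 55.43° = 29.084 m/s.
Time to reach x = 85.51 m: t = x / v_x = 85.51 / 20.041 = 4.2668 s.
y = v_y0 t − ½ g t² = 29.084×4.2668 − 4.900×4.2668² = 34.89 m.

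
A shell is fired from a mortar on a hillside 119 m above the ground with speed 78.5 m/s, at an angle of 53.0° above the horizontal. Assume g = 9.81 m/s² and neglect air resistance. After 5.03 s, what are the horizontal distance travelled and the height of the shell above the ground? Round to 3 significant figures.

x = 238 m, y = 310 m

v_x = 78.5 cos 53.0° = 47.24 m/s; v_y0 = 78.5 sin 53.0° = 62.69 m/s.
x = v_x t = 47.24 × 5.03 = 238 m.
y = 119 + v_y0 t − ½ g t² = 310 m.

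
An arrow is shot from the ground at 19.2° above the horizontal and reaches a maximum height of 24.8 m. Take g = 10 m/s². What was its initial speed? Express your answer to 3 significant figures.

67.7 m/s

At maximum height v_y = 0, so (v₀ sin θ)² = 2 g H.
v₀ sin 19.2° = √(2 × 10 × 24.8) = 22.27 m/s.
v₀ = 22.27 / sin 19.2° = 22.27 / 0.3289 = 67.7 m/s.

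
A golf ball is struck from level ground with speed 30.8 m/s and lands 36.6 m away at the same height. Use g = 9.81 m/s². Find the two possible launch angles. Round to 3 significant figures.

Level-ground range: R = v₀² sin(2θ)/g ⇒ sin 2θ = R g / v₀² = 36.6×9.81/30.8² = 0.3785.
2θ = arcsin(0.3785) = 22.24° or 180° − 22.24° = 157.76°.
So θ = 11.1° or θ = 78.9°.

11.1° and 78.9°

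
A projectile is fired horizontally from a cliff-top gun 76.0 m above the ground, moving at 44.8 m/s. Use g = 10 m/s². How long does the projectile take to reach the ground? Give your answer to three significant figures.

The horizontal speed doesn't affect the fall. With v_y0 = 0, h = ½ g t².
t = √(2 × 76.0 / 10) = √15.20 = 3.90 s.

3.90 s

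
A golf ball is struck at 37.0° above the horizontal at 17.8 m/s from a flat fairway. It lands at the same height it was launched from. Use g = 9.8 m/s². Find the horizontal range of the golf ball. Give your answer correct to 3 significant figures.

For level ground, R = v₀² sin(2θ) / g.
sin(2 × 37.0°) = sin 74.00° = 0.9613.
R = (17.8)² × 0.9613 / 9.8 = 31.1 m.

31.1 m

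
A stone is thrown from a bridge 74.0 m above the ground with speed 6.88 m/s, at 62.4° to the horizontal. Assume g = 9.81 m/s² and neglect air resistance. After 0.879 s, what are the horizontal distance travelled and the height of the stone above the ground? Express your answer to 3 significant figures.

x = 2.80 m, y = 75.6 m

v_x = 6.88 cos 62.4° = 3.187 m/s; v_y0 = 6.88 sin 62.4° = 6.097 m/s.
x = v_x t = 3.187 × 0.879 = 2.80 m.
y = 74.0 + v_y0 t − ½ g t² = 75.6 m.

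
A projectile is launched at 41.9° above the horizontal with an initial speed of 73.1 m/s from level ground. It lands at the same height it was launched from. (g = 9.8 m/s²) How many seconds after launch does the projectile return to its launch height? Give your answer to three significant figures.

9.96 s

Vertical component: v_y = 73.1 sin 41.9° = 48.82 m/s.
For a projectile landing at launch height, time of flight is t = 2 v_y / g = 2 × 48.82 / 9.8 = 9.96 s.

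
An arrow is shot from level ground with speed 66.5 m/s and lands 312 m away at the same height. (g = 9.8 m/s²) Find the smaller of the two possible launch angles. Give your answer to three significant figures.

Level-ground range: R = v₀² sin(2θ)/g ⇒ sin 2θ = R g / v₀² = 312×9.8/66.5² = 0.6914.
2θ = arcsin(0.6914) = 43.74° or 180° − 43.74° = 136.26°.
So θ = 21.9° or θ = 68.1°.

21.9°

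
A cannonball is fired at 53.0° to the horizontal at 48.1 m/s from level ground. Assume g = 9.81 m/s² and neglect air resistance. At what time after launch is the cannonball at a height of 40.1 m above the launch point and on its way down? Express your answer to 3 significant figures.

6.59 s

v_y0 = 48.1 sin 53.0° = 38.41 m/s.
Set y = v_y0 t − ½ g t² = 40.1: 4.905 t² − 38.41 t + 40.1 = 0.
t = [38.41 ± √(1475 − 786.8)] / 9.81 = (38.41 ± 26.23) / 9.81, giving t = 1.24 s or t = 6.59 s.
On the way down corresponds to the larger root: t = 6.59 s.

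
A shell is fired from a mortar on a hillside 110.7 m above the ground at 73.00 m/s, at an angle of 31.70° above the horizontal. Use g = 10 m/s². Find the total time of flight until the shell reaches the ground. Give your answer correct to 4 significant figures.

9.907 s

Vertical component: v_y = 73.00 sin 31.70° = 38.359 m/s.
Taking up as positive with launch at y = 110.7 m, landing at y = 0: 0 = 110.7 + 38.359 t − ½(10) t².
Solving 5.000 t² − 38.359 t − 110.7 = 0 gives t = [38.359 + √(38.359² + 4·5.000·110.7)] / 10.00 = 9.907 s.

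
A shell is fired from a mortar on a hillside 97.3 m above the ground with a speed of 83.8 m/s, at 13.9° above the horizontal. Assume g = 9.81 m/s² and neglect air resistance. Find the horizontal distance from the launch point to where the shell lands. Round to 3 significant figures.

Components: v_x = 83.8 cos 13.9° = 81.35 m/s, v_y = 83.8 sin 13.9° = 20.13 m/s.
Vertical: 0 = 97.3 + 20.13 t − ½(9.81) t² ⇒ 4.905 t² − 20.13 t − 97.3 = 0.
t = [20.13 + √(405.2 + 1909)] / 9.810 = 6.956 s.
Horizontal: R = v_x · t = 81.35 × 6.956 = 566 m.

566 m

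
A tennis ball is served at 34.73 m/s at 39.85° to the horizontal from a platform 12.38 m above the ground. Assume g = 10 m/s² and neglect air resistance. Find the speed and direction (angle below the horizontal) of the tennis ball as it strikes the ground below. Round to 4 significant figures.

38.13 m/s at 45.63° below the horizontal

v_x = 34.73 cos 39.85° = 26.663 m/s (constant).
|v_y| at impact = √((22.254)² + 2×10×12.38) = 27.255 m/s.
Speed = √(26.663² + 27.255²) = 38.13 m/s; angle = arctan(27.255/26.663) = 45.63° below horizontal.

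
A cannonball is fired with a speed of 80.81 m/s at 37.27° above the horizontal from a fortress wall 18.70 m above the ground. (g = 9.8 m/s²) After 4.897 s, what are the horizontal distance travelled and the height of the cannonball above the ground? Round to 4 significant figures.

x = 314.9 m, y = 140.8 m

v_x = 80.81 cos 37.27° = 64.308 m/s; v_y0 = 80.81 sin 37.27° = 48.936 m/s.
x = v_x t = 64.308 × 4.897 = 314.9 m.
y = 18.70 + v_y0 t − ½ g t² = 140.8 m.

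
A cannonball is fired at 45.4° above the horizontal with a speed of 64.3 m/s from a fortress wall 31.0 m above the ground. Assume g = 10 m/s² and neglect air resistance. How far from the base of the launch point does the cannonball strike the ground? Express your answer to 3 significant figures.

Components: v_x = 64.3 cos 45.4° = 45.15 m/s, v_y = 64.3 sin 45.4° = 45.78 m/s.
Vertical: 0 = 31.0 + 45.78 t − ½(10) t² ⇒ 5.000 t² − 45.78 t − 31.0 = 0.
t = [45.78 + √(2096 + 620.0)] / 10.00 = 9.790 s.
Horizontal: R = v_x · t = 45.15 × 9.790 = 442 m.

442 m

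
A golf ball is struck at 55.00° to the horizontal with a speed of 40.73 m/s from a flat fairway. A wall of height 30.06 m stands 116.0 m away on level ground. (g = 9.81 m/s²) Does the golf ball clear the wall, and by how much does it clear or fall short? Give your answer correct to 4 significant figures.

v_x = 40.73 cos 55.00° = 23.362 m/s; v_y0 = 40.73 sin 55.00° = 33.364 m/s.
Time to reach the wall: t = 116.0 / 23.362 = 4.9653 s.
Height at that point: y = 33.364×4.9653 − 4.905×4.9653² = 44.733 m.
That is 44.733 − 30.06 = 14.67 m above the top of the wall, so the golf ball clears it.

Yes — it clears the wall by 14.67 m.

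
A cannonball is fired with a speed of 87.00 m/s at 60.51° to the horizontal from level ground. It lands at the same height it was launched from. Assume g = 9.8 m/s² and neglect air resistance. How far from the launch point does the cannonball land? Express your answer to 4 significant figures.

661.9 m

For level ground, R = v₀² sin(2θ) / g.
sin(2 × 60.51°) = sin 121.02° = 0.8570.
R = (87.00)² × 0.8570 / 9.8 = 661.9 m.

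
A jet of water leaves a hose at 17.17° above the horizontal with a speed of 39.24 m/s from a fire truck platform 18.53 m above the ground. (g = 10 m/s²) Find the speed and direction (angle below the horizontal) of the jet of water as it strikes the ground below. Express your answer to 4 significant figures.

43.71 m/s at 30.93° below the horizontal

v_x = 39.24 cos 17.17° = 37.491 m/s (constant).
|v_y| at impact = √((11.584)² + 2×10×18.53) = 22.468 m/s.
Speed = √(37.491² + 22.468²) = 43.71 m/s; angle = arctan(22.468/37.491) = 30.93° below horizontal.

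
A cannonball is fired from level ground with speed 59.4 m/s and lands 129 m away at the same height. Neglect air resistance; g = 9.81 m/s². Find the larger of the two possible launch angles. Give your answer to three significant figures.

Level-ground range: R = v₀² sin(2θ)/g ⇒ sin 2θ = R g / v₀² = 129×9.81/59.4² = 0.3587.
2θ = arcsin(0.3587) = 21.02° or 180° − 21.02° = 158.98°.
So θ = 10.5° or θ = 79.5°.

79.5°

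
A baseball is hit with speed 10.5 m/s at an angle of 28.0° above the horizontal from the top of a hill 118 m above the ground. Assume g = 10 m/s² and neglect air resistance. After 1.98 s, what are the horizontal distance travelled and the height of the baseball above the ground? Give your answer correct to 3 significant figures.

v_x = 10.5 cos 28.0° = 9.271 m/s; v_y0 = 10.5 sin 28.0° = 4.929 m/s.
x = v_x t = 9.271 × 1.98 = 18.4 m.
y = 118 + v_y0 t − ½ g t² = 108 m.

x = 18.4 m, y = 108 m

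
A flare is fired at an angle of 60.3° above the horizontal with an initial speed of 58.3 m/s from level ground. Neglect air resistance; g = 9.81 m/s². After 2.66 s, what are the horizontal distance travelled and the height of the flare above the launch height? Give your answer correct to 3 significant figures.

v_x = 58.3 cos 60.3° = 28.89 m/s; v_y0 = 58.3 sin 60.3° = 50.64 m/s.
x = v_x t = 28.89 × 2.66 = 76.8 m.
y = v_y0 t − ½ g t² = 50.64×2.66 − 4.905×2.66² = 100.0 m.

x = 76.8 m, y = 100.0 m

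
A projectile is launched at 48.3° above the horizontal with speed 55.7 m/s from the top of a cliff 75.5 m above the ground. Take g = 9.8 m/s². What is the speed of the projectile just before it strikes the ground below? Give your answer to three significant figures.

v_x = 55.7 cos 48.3° = 37.05 m/s is unchanged throughout.
For the vertical component, v_y² = v_y0² + 2 g h = (41.59)² + 2×9.8×75.5 = 3210, so |v_y| = 56.66 m/s.
Impact speed = √(v_x² + v_y²) = √(1373 + 3210) = 67.7 m/s.

67.7 m/s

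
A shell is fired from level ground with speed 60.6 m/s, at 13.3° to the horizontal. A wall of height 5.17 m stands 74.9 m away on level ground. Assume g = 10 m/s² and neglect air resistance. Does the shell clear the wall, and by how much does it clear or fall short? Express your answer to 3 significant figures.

v_x = 60.6 cos 13.3° = 58.97 m/s; v_y0 = 60.6 sin 13.3° = 13.94 m/s.
Time to reach the wall: t = 74.9 / 58.97 = 1.270 s.
Height at that point: y = 13.94×1.270 − 5.000×1.270² = 9.639 m.
That is 9.639 − 5.17 = 4.47 m above the top of the wall, so the shell clears it.

Yes — it clears the wall by 4.47 m.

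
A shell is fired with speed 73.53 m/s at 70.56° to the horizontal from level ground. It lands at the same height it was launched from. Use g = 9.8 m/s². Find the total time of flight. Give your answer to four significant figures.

14.15 s

Vertical component: v_y = 73.53 sin 70.56° = 69.338 m/s.
For a projectile landing at launch height, time of flight is t = 2 v_y / g = 2 × 69.338 / 9.8 = 14.15 s.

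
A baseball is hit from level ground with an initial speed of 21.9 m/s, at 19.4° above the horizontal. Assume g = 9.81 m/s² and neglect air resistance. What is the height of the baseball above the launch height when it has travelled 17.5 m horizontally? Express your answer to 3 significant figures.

v_x = 21.9 cos 19.4° = 20.66 m/s, v_y0 = 21.9 sin 19.4° = 7.274 m/s.
Time to reach x = 17.5 m: t = x / v_x = 17.5 / 20.66 = 0.8470 s.
y = v_y0 t − ½ g t² = 7.274×0.8470 − 4.905×0.8470² = 2.64 m.

2.64 m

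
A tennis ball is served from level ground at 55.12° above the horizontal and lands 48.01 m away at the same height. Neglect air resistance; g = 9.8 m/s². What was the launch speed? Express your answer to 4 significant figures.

On level ground, R = v₀² sin(2θ) / g, so v₀ = √(R g / sin 2θ).
sin(2 × 55.12°) = 0.9383.
v₀ = √(48.01 × 9.8 / 0.9383) = √501.44 = 22.39 m/s.

22.39 m/s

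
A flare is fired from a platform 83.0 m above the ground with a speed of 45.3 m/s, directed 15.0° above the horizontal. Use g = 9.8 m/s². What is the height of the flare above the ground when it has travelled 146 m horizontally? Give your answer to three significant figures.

67.6 m

v_x = 45.3 cos 15.0° = 43.76 m/s, v_y0 = 45.3 sin 15.0° = 11.72 m/s.
Time to reach x = 146 m: t = x / v_x = 146 / 43.76 = 3.336 s.
y = 83.0 + v_y0 t − ½ g t² = 83.0 + 11.72×3.336 − 4.900×3.336² = 67.6 m.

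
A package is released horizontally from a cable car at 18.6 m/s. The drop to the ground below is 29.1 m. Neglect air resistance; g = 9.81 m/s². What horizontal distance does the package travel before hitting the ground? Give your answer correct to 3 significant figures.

Initial vertical velocity is zero, so the fall time comes from h = ½ g t²: t = √(2 × 29.1 / 9.81) = 2.436 s.
Horizontal motion is uniform at 18.6 m/s, so x = 18.6 × 2.436 = 45.3 m.

45.3 m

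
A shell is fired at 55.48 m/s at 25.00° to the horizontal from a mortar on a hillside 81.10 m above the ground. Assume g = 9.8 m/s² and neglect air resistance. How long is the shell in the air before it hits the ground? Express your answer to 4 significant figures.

Vertical component: v_y = 55.48 sin 25.00° = 23.447 m/s.
Taking up as positive with launch at y = 81.10 m, landing at y = 0: 0 = 81.10 + 23.447 t − ½(9.8) t².
Solving 4.900 t² − 23.447 t − 81.10 = 0 gives t = [23.447 + √(23.447² + 4·4.900·81.10)] / 9.800 = 7.112 s.

7.112 s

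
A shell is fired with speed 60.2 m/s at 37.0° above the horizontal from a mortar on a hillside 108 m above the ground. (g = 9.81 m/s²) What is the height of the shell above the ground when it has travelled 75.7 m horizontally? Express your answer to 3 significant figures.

v_x = 60.2 cos 37.0° = 48.08 m/s, v_y0 = 60.2 sin 37.0° = 36.23 m/s.
Time to reach x = 75.7 m: t = x / v_x = 75.7 / 48.08 = 1.574 s.
y = 108 + v_y0 t − ½ g t² = 108 + 36.23×1.574 − 4.905×1.574² = 153 m.

153 m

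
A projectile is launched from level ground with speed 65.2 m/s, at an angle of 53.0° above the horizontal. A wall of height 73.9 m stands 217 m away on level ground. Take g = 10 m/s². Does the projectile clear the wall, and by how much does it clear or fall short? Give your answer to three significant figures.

v_x = 65.2 cos 53.0° = 39.24 m/s; v_y0 = 65.2 sin 53.0° = 52.07 m/s.
Time to reach the wall: t = 217 / 39.24 = 5.530 s.
Height at that point: y = 52.07×5.530 − 5.000×5.530² = 135.0 m.
That is 135.0 − 73.9 = 61.1 m above the top of the wall, so the projectile clears it.

Yes — it clears the wall by 61.1 m.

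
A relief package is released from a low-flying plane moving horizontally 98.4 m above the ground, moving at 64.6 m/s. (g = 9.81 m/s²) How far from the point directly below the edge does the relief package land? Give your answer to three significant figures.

289 m

Initial vertical velocity is zero, so the fall time comes from h = ½ g t²: t = √(2 × 98.4 / 9.81) = 4.479 s.
Horizontal motion is uniform at 64.6 m/s, so x = 64.6 × 4.479 = 289 m.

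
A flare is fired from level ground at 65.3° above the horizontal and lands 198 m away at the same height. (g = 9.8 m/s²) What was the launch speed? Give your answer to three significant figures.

On level ground, R = v₀² sin(2θ) / g, so v₀ = √(R g / sin 2θ).
sin(2 × 65.3°) = 0.7593.
v₀ = √(198 × 9.8 / 0.7593) = √2556 = 50.6 m/s.

50.6 m/s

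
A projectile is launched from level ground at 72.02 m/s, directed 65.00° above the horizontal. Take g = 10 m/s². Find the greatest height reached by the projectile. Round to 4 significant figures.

213.0 m

Vertical component of launch velocity: v_y = 72.02 sin 65.00° = 65.272 m/s.
At the highest point the vertical velocity is zero, so v_y² = 2 g h_max.
h_max = (65.272)² / (2 × 10) = 4260.4 / 20.00 = 213.0 m.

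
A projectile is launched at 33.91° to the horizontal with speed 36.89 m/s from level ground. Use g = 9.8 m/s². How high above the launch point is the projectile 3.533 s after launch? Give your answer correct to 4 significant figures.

v_y0 = 36.89 sin 33.91° = 20.581 m/s.
y(t) = v_y0 t − ½ g t² = 20.581×3.533 − 4.900×3.533² = 11.55 m.

11.55 m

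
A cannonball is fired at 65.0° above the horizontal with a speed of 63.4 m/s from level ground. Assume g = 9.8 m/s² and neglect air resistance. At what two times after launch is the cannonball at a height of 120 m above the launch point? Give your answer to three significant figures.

2.72 s and 9.01 s

v_y0 = 63.4 sin 65.0° = 57.46 m/s.
Set y = v_y0 t − ½ g t² = 120: 4.900 t² − 57.46 t + 120 = 0.
t = [57.46 ± √(3302 − 2352)] / 9.8 = (57.46 ± 30.82) / 9.8, giving t = 2.72 s or t = 9.01 s.
So the cannonball is at 120 m at t = 2.72 s (rising) and t = 9.01 s (falling).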